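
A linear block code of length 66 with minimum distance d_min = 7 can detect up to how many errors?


Detection capability = d_min - 1 = 7 - 1 = 6

6 errors


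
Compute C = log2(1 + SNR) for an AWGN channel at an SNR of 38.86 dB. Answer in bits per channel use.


SNR_linear = 10^(38.86/10) = 7691.3044; C = log2(1 + SNR_linear) = log2(1 + 7691.3044) = 12.9092

12.9092 bits/channel use


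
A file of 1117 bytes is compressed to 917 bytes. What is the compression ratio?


Ratio = original / compressed = 1117 / 917 = 1.2181

1.2181


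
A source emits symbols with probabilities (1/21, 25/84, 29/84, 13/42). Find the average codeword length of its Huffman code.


Huffman construction (repeatedly merge the two least-probable nodes; each merge adds 1 bit to every symbol beneath it): 1/21 + 25/84 = 29/84; 13/42 + 29/84 = 55/84; 29/84 + 55/84 = 1. Resulting codeword lengths (in the order the probabilities were given): (2, 2, 2, 2). L_avg = sum(p_i * l_i) = 1/21*2 + 25/84*2 + 29/84*2 + 13/42*2 = 2

2.0 bits


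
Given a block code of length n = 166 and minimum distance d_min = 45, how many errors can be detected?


Detection capability = d_min - 1 = 45 - 1 = 44

44 errors


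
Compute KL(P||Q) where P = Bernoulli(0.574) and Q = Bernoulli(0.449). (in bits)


KL = p*log2(p/q) + (1-p)*log2((1-p)/(1-q)) = 0.574*log2(0.574/0.449) + 0.426*log2(0.426/0.551) = 0.0453

0.0453 bits


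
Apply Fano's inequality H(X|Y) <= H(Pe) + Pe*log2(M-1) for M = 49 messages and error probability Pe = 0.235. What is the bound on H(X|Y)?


H(Pe) = -Pe*log2(Pe) - (1-Pe)*log2(1-Pe) = -0.235*log2(0.235) - 0.765*log2(0.765) = 0.490978 + 0.295648 = 0.7866. Pe*log2(M-1) = 0.235*log2(48) = 1.312466. Bound = H(Pe) + Pe*log2(M-1) = 0.490978 + 0.295648 + 1.312466 = 2.0991

2.0991 bits


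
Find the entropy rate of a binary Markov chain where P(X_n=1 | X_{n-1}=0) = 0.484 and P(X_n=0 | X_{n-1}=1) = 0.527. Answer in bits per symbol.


Stationary distribution: pi_0 = p10/(p01+p10) = 0.5213, pi_1 = 0.4787. Entropy rate H' = pi_0*H(p01) + pi_1*H(p10) = 0.5213*0.9993 + 0.4787*0.9979 = 0.9986

0.9986 bits/symbol


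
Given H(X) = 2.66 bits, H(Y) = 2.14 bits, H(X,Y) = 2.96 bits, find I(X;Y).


I(X;Y) = H(X) + H(Y) - H(X,Y) = 2.66 + 2.14 - 2.96 = 1.84

1.84 bits


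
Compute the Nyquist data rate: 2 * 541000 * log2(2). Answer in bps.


Rate = 2 * B * log2(M) = 2 * 541000 * 1.0 = 1082000.0

1082000.0 bps


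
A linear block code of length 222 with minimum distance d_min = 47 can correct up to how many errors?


Correction capability = floor((d-1)/2) = floor((47-1)/2) = 23

23 errors


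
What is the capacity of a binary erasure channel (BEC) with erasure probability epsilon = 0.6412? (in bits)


C = 1 - epsilon = 1 - 0.6412 = 0.3588

0.3588 bits


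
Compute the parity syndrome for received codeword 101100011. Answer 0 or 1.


Syndrome = XOR of all bits = 1 XOR 0 XOR 1 XOR 1 XOR 0 XOR 0 XOR 0 XOR 1 XOR 1 = 1

1


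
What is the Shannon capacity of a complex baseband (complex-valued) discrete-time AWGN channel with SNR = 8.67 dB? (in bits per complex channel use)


SNR_linear = 10^(8.67/10) = 7.3621; C = log2(1 + SNR_linear) = log2(1 + 7.3621) = 3.0639

3.0639 bits/channel use


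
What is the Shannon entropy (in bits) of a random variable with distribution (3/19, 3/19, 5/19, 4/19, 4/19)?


H = -sum(p_i * log2(p_i)). Terms: -(3/19)*log2(3/19) = 0.420468; -(3/19)*log2(3/19) = 0.420468; -(5/19)*log2(5/19) = 0.506842; -(4/19)*log2(4/19) = 0.473248; -(4/19)*log2(4/19) = 0.473248. H = 0.420468 + 0.420468 + 0.506842 + 0.473248 + 0.473248 = 2.2943

2.2943 bits


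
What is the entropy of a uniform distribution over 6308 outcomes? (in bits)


H = log2(n) = log2(6308) = 12.623

12.623 bits


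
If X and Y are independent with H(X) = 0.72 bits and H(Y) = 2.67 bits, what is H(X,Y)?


For independent variables, H(X,Y) = H(X) + H(Y) = 0.72 + 2.67 = 3.39

3.39 bits


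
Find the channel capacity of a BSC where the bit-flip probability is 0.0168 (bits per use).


H(p) = -p*log2(p) - (1-p)*log2(1-p) = -0.0168*log2(0.0168) - 0.9832*log2(0.9832) = 0.099043 + 0.024033 = 0.1231. C = 1 - H(p) = 1 - 0.1231 = 0.8769

0.8769 bits


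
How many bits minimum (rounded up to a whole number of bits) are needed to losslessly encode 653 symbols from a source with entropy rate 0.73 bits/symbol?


Minimum bits >= n * H = 653 * 0.73 = 476.69, rounded up to a whole number of bits = 477

477 bits


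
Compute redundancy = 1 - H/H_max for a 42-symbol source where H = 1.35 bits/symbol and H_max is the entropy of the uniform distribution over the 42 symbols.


H_max = log2(K) = log2(42) = 5.3923 bits/symbol. Redundancy = 1 - H/H_max = 1 - 1.35/5.3923 = 1 - 0.2504 = 0.7496

0.7496


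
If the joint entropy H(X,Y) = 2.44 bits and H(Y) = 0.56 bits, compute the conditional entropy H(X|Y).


H(X|Y) = H(X,Y) - H(Y) = 2.44 - 0.56 = 1.88

1.88 bits


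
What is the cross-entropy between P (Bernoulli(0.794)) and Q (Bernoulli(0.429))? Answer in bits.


H(P,Q) = -p*log2(q) - (1-p)*log2(1-q). -0.794*log2(0.429) = 0.969435; -0.206*log2(0.571) = 0.166538. H(P,Q) = 0.969435 + 0.166538 = 1.136

1.136 bits


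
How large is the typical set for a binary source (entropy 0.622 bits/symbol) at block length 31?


log2|A_typical| = nH = 31 * 0.622 = 19.282, so |A_typical| ~ 2^19.282 = 6.375e+05

6.375e+05


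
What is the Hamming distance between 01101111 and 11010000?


Count differing positions: ^ . ^ ^ ^ ^ ^ ^ = 7 differences

7


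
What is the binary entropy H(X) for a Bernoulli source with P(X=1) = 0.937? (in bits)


H = -p*log2(p) - (1-p)*log2(1-p). -0.937*log2(0.937) = 0.087965; -0.063*log2(0.063) = 0.251276. H = 0.087965 + 0.251276 = 0.3392

0.3392 bits


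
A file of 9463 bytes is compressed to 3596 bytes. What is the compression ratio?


Ratio = original / compressed = 9463 / 3596 = 2.6315

2.6315


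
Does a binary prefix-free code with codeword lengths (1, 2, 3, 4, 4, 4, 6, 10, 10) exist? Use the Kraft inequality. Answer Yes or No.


Kraft sum = sum(2^(-l_i)) = 1.0801, need <= 1. Result: violated (a binary prefix-free code with these lengths cannot exist)

No


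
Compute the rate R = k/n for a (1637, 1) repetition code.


Rate = k/n = 1/1637

1/1637


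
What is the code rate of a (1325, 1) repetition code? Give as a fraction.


Rate = k/n = 1/1325

1/1325


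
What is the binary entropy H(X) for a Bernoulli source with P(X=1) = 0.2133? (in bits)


H = -p*log2(p) - (1-p)*log2(1-p). -0.2133*log2(0.2133) = 0.475455; -0.7867*log2(0.7867) = 0.272288. H = 0.475455 + 0.272288 = 0.7477

0.7477 bits


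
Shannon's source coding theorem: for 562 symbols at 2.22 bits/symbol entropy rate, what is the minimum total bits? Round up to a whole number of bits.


Minimum bits >= n * H = 562 * 2.22 = 1247.64, rounded up to a whole number of bits = 1248

1248 bits


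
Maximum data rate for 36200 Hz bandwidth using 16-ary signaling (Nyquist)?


Rate = 2 * B * log2(M) = 2 * 36200 * 4.0 = 289600.0

289600.0 bps


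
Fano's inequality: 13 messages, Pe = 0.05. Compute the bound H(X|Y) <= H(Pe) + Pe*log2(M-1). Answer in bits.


H(Pe) = -Pe*log2(Pe) - (1-Pe)*log2(1-Pe) = -0.05*log2(0.05) - 0.95*log2(0.95) = 0.216096 + 0.070301 = 0.2864. Pe*log2(M-1) = 0.05*log2(12) = 0.179248. Bound = H(Pe) + Pe*log2(M-1) = 0.216096 + 0.070301 + 0.179248 = 0.4656

0.4656 bits


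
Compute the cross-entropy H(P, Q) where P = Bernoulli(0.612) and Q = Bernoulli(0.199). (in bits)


H(P,Q) = -p*log2(q) - (1-p)*log2(1-q). -0.612*log2(0.199) = 1.425446; -0.388*log2(0.801) = 0.124209. H(P,Q) = 1.425446 + 0.124209 = 1.5497

1.5497 bits


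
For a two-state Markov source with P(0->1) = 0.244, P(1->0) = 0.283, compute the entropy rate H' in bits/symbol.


Stationary distribution: pi_0 = p10/(p01+p10) = 0.537, pi_1 = 0.463. Entropy rate H' = pi_0*H(p01) + pi_1*H(p10) = 0.537*0.8016 + 0.463*0.8595 = 0.8284

0.8284 bits/symbol


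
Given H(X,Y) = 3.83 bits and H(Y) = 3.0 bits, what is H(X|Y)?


H(X|Y) = H(X,Y) - H(Y) = 3.83 - 3.0 = 0.83

0.83 bits


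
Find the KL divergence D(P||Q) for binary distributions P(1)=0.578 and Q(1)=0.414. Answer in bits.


KL = p*log2(p/q) + (1-p)*log2((1-p)/(1-q)) = 0.578*log2(0.578/0.414) + 0.422*log2(0.422/0.586) = 0.0784

0.0784 bits


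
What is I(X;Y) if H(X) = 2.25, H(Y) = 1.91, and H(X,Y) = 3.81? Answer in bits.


I(X;Y) = H(X) + H(Y) - H(X,Y) = 2.25 + 1.91 - 3.81 = 0.35

0.35 bits


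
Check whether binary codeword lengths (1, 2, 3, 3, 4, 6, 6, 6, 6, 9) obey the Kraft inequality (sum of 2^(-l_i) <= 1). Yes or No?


Kraft sum = sum(2^(-l_i)) = 1.127, need <= 1. Result: violated (a binary prefix-free code with these lengths cannot exist)

No


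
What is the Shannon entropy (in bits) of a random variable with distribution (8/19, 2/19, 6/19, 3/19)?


H = -sum(p_i * log2(p_i)). Terms: -(8/19)*log2(8/19) = 0.525443; -(2/19)*log2(2/19) = 0.341887; -(6/19)*log2(6/19) = 0.525147; -(3/19)*log2(3/19) = 0.420468. H = 0.525443 + 0.341887 + 0.525147 + 0.420468 = 1.8129

1.8129 bits


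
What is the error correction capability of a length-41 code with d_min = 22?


Correction capability = floor((d-1)/2) = floor((22-1)/2) = 10

10 errors


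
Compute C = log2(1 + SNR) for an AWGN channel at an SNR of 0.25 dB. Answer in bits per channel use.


SNR_linear = 10^(0.25/10) = 1.0593; C = log2(1 + SNR_linear) = log2(1 + 1.0593) = 1.0421

1.0421 bits/channel use


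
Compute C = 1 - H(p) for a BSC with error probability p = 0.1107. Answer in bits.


H(p) = -p*log2(p) - (1-p)*log2(1-p) = -0.1107*log2(0.1107) - 0.8893*log2(0.8893) = 0.351503 + 0.150521 = 0.502. C = 1 - H(p) = 1 - 0.502 = 0.498

0.498 bits


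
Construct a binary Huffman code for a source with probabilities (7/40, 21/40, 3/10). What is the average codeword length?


Huffman construction (repeatedly merge the two least-probable nodes; each merge adds 1 bit to every symbol beneath it): 7/40 + 3/10 = 19/40; 19/40 + 21/40 = 1. Resulting codeword lengths (in the order the probabilities were given): (2, 1, 2). L_avg = sum(p_i * l_i) = 7/40*2 + 21/40*1 + 3/10*2 = 59/40 = 1.475

1.475 bits


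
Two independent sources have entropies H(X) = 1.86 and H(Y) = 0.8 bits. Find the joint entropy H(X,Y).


For independent variables, H(X,Y) = H(X) + H(Y) = 1.86 + 0.8 = 2.66

2.66 bits


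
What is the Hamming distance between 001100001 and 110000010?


Count differing positions: ^ ^ ^ ^ . . . ^ ^ = 6 differences

6


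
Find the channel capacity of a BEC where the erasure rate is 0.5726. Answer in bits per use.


C = 1 - epsilon = 1 - 0.5726 = 0.4274

0.4274 bits


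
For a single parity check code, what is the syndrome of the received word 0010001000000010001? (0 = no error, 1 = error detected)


Syndrome = XOR of all bits = 0 XOR 0 XOR 1 XOR 0 XOR 0 XOR 0 XOR 1 XOR 0 XOR 0 XOR 0 XOR 0 XOR 0 XOR 0 XOR 0 XOR 1 XOR 0 XOR 0 XOR 0 XOR 1 = 0

0


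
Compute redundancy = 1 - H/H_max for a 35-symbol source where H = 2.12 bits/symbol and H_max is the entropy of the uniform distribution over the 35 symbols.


H_max = log2(K) = log2(35) = 5.1293 bits/symbol. Redundancy = 1 - H/H_max = 1 - 2.12/5.1293 = 1 - 0.4133 = 0.5867

0.5867


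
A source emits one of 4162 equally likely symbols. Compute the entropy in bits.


H = log2(n) = log2(4162) = 12.0231

12.0231 bits


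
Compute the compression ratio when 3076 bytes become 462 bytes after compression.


Ratio = original / compressed = 3076 / 462 = 6.658

6.658


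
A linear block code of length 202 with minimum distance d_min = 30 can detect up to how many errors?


Detection capability = d_min - 1 = 30 - 1 = 29

29 errors


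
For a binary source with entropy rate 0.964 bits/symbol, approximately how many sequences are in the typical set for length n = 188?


log2|A_typical| = nH = 188 * 0.964 = 181.232, so |A_typical| ~ 2^181.232 = 3.600e+54

3.600e+54


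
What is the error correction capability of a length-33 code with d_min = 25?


Correction capability = floor((d-1)/2) = floor((25-1)/2) = 12

12 errors


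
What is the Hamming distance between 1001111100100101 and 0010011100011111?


Count differing positions: ^ . ^ ^ ^ . . . . . ^ ^ ^ . ^ . = 8 differences

8


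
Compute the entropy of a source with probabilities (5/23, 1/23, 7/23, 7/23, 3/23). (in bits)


H = -sum(p_i * log2(p_i)). Terms: -(5/23)*log2(5/23) = 0.478616; -(1/23)*log2(1/23) = 0.196677; -(7/23)*log2(7/23) = 0.522324; -(7/23)*log2(7/23) = 0.522324; -(3/23)*log2(3/23) = 0.383296. H = 0.478616 + 0.196677 + 0.522324 + 0.522324 + 0.383296 = 2.1032

2.1032 bits


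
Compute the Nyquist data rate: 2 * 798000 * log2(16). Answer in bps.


Rate = 2 * B * log2(M) = 2 * 798000 * 4.0 = 6384000.0

6384000.0 bps


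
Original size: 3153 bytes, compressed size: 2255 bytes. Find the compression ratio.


Ratio = original / compressed = 3153 / 2255 = 1.3982

1.3982


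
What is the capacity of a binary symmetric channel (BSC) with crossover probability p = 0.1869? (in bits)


H(p) = -p*log2(p) - (1-p)*log2(1-p) = -0.1869*log2(0.1869) - 0.8131*log2(0.8131) = 0.452235 + 0.242707 = 0.6949. C = 1 - H(p) = 1 - 0.6949 = 0.3051

0.3051 bits


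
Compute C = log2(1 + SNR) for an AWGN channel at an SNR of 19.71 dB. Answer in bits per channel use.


SNR_linear = 10^(19.71/10) = 93.5406; C = log2(1 + SNR_linear) = log2(1 + 93.5406) = 6.5629

6.5629 bits/channel use


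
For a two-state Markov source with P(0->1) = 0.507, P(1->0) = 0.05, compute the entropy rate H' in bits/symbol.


Stationary distribution: pi_0 = p10/(p01+p10) = 0.0898, pi_1 = 0.9102. Entropy rate H' = pi_0*H(p01) + pi_1*H(p10) = 0.0898*0.9999 + 0.9102*0.2864 = 0.3504

0.3504 bits/symbol


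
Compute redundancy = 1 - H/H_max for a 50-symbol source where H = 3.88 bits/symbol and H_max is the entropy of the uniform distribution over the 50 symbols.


H_max = log2(K) = log2(50) = 5.6439 bits/symbol. Redundancy = 1 - H/H_max = 1 - 3.88/5.6439 = 1 - 0.6875 = 0.3125

0.3125


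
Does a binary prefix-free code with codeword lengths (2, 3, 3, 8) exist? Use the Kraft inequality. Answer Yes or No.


Kraft sum = sum(2^(-l_i)) = 0.5039, need <= 1. Result: satisfied (a binary prefix-free code with these lengths exists)

Yes


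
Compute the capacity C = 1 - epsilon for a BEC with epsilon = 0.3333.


C = 1 - epsilon = 1 - 0.3333 = 0.6667

0.6667 bits


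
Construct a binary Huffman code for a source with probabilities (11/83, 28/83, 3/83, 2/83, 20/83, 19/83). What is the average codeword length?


Huffman construction (repeatedly merge the two least-probable nodes; each merge adds 1 bit to every symbol beneath it): 2/83 + 3/83 = 5/83; 5/83 + 11/83 = 16/83; 16/83 + 19/83 = 35/83; 20/83 + 28/83 = 48/83; 35/83 + 48/83 = 1. Resulting codeword lengths (in the order the probabilities were given): (3, 2, 4, 4, 2, 2). L_avg = sum(p_i * l_i) = 11/83*3 + 28/83*2 + 3/83*4 + 2/83*4 + 20/83*2 + 19/83*2 = 187/83 = 2.253

2.253 bits


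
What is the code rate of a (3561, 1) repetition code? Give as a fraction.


Rate = k/n = 1/3561

1/3561


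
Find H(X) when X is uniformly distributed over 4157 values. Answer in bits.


H = log2(n) = log2(4157) = 12.0213

12.0213 bits


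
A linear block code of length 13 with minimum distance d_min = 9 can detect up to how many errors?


Detection capability = d_min - 1 = 9 - 1 = 8

8 errors


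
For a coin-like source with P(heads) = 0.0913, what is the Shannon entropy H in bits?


H = -p*log2(p) - (1-p)*log2(1-p). -0.0913*log2(0.0913) = 0.315281; -0.9087*log2(0.9087) = 0.125513. H = 0.315281 + 0.125513 = 0.4408

0.4408 bits


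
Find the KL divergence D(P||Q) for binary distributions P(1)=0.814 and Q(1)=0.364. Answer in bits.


KL = p*log2(p/q) + (1-p)*log2((1-p)/(1-q)) = 0.814*log2(0.814/0.364) + 0.186*log2(0.186/0.636) = 0.6152

0.6152 bits


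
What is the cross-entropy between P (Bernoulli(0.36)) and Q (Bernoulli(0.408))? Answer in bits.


H(P,Q) = -p*log2(q) - (1-p)*log2(1-q). -0.36*log2(0.408) = 0.465609; -0.64*log2(0.592) = 0.484052. H(P,Q) = 0.465609 + 0.484052 = 0.9497

0.9497 bits


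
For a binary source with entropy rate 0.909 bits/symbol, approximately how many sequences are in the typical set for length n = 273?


log2|A_typical| = nH = 273 * 0.909 = 248.157, so |A_typical| ~ 2^248.157 = 5.043e+74

5.043e+74


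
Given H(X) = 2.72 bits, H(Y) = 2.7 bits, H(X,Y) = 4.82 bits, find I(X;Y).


I(X;Y) = H(X) + H(Y) - H(X,Y) = 2.72 + 2.7 - 4.82 = 0.6

0.6 bits


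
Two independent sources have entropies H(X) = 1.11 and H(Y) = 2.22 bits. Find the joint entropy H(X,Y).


For independent variables, H(X,Y) = H(X) + H(Y) = 1.11 + 2.22 = 3.33

3.33 bits


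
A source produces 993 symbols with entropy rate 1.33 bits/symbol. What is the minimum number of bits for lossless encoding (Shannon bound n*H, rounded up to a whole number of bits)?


Minimum bits >= n * H = 993 * 1.33 = 1320.69, rounded up to a whole number of bits = 1321

1321 bits


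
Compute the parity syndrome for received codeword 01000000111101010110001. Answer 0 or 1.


Syndrome = XOR of all bits = 0 XOR 1 XOR 0 XOR 0 XOR 0 XOR 0 XOR 0 XOR 0 XOR 1 XOR 1 XOR 1 XOR 1 XOR 0 XOR 1 XOR 0 XOR 1 XOR 0 XOR 1 XOR 1 XOR 0 XOR 0 XOR 0 XOR 1 = 0

0


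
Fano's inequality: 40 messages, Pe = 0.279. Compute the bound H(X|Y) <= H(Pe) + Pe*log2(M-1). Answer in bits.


H(Pe) = -Pe*log2(Pe) - (1-Pe)*log2(1-Pe) = -0.279*log2(0.279) - 0.721*log2(0.721) = 0.513824 + 0.340261 = 0.8541. Pe*log2(M-1) = 0.279*log2(39) = 1.474627. Bound = H(Pe) + Pe*log2(M-1) = 0.513824 + 0.340261 + 1.474627 = 2.3287

2.3287 bits


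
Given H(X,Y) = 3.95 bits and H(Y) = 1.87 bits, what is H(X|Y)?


H(X|Y) = H(X,Y) - H(Y) = 3.95 - 1.87 = 2.08

2.08 bits


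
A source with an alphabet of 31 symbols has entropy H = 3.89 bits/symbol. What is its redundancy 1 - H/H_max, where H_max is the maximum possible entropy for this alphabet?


H_max = log2(K) = log2(31) = 4.9542 bits/symbol. Redundancy = 1 - H/H_max = 1 - 3.89/4.9542 = 1 - 0.7852 = 0.2148

0.2148


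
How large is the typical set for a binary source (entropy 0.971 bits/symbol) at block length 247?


log2|A_typical| = nH = 247 * 0.971 = 239.837, so |A_typical| ~ 2^239.837 = 1.578e+72

1.578e+72


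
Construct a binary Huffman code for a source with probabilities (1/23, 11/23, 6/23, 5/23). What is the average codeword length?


Huffman construction (repeatedly merge the two least-probable nodes; each merge adds 1 bit to every symbol beneath it): 1/23 + 5/23 = 6/23; 6/23 + 6/23 = 12/23; 11/23 + 12/23 = 1. Resulting codeword lengths (in the order the probabilities were given): (3, 1, 2, 3). L_avg = sum(p_i * l_i) = 1/23*3 + 11/23*1 + 6/23*2 + 5/23*3 = 41/23 = 1.7826

1.7826 bits


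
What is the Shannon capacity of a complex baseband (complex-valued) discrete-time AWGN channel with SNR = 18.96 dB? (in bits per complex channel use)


SNR_linear = 10^(18.96/10) = 78.7046; C = log2(1 + SNR_linear) = log2(1 + 78.7046) = 6.3166

6.3166 bits/channel use


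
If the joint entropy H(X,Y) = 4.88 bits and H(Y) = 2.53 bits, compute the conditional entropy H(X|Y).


H(X|Y) = H(X,Y) - H(Y) = 4.88 - 2.53 = 2.35

2.35 bits


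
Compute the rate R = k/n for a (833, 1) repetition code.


Rate = k/n = 1/833

1/833


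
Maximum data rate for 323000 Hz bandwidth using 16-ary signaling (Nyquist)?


Rate = 2 * B * log2(M) = 2 * 323000 * 4.0 = 2584000.0

2584000.0 bps


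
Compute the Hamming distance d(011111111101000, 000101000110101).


Count differing positions: . ^ ^ . ^ . ^ ^ ^ . ^ ^ ^ . ^ = 10 differences

10


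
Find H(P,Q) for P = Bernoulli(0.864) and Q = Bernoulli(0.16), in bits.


H(P,Q) = -p*log2(q) - (1-p)*log2(1-q). -0.864*log2(0.16) = 2.284292; -0.136*log2(0.84) = 0.034209. H(P,Q) = 2.284292 + 0.034209 = 2.3185

2.3185 bits


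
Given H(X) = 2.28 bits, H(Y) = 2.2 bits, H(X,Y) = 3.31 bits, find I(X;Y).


I(X;Y) = H(X) + H(Y) - H(X,Y) = 2.28 + 2.2 - 3.31 = 1.17

1.17 bits


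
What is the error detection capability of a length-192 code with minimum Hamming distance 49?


Detection capability = d_min - 1 = 49 - 1 = 48

48 errors


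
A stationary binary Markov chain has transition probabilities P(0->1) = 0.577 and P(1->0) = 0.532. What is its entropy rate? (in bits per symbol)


Stationary distribution: pi_0 = p10/(p01+p10) = 0.4797, pi_1 = 0.5203. Entropy rate H' = pi_0*H(p01) + pi_1*H(p10) = 0.4797*0.9828 + 0.5203*0.997 = 0.9902

0.9902 bits/symbol


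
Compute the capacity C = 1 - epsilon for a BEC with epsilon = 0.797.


C = 1 - epsilon = 1 - 0.797 = 0.203

0.203 bits


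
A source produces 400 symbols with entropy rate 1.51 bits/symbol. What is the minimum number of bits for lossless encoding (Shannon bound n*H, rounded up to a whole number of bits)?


Minimum bits >= n * H = 400 * 1.51 = 604.0, rounded up to a whole number of bits = 604

604 bits


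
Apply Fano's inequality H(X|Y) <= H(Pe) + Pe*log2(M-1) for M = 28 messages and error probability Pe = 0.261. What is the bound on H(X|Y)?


H(Pe) = -Pe*log2(Pe) - (1-Pe)*log2(1-Pe) = -0.261*log2(0.261) - 0.739*log2(0.739) = 0.505786 + 0.322465 = 0.8283. Pe*log2(M-1) = 0.261*log2(27) = 1.241026. Bound = H(Pe) + Pe*log2(M-1) = 0.505786 + 0.322465 + 1.241026 = 2.0693

2.0693 bits


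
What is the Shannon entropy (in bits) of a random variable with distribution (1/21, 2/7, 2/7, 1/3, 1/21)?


H = -sum(p_i * log2(p_i)). Terms: -(1/21)*log2(1/21) = 0.209158; -(2/7)*log2(2/7) = 0.516387; -(2/7)*log2(2/7) = 0.516387; -(1/3)*log2(1/3) = 0.528321; -(1/21)*log2(1/21) = 0.209158. H = 0.209158 + 0.516387 + 0.516387 + 0.528321 + 0.209158 = 1.9794

1.9794 bits


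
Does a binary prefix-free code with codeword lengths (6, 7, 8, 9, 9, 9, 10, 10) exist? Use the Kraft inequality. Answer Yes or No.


Kraft sum = sum(2^(-l_i)) = 0.0352, need <= 1. Result: satisfied (a binary prefix-free code with these lengths exists)

Yes


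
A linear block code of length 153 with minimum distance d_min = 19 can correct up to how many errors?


Correction capability = floor((d-1)/2) = floor((19-1)/2) = 9

9 errors


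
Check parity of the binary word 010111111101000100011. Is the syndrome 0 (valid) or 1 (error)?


Syndrome = XOR of all bits = 0 XOR 1 XOR 0 XOR 1 XOR 1 XOR 1 XOR 1 XOR 1 XOR 1 XOR 1 XOR 0 XOR 1 XOR 0 XOR 0 XOR 0 XOR 1 XOR 0 XOR 0 XOR 0 XOR 1 XOR 1 = 0

0


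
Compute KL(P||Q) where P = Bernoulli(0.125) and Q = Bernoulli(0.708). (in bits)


KL = p*log2(p/q) + (1-p)*log2((1-p)/(1-q)) = 0.125*log2(0.125/0.708) + 0.875*log2(0.875/0.292) = 1.0727

1.0727 bits


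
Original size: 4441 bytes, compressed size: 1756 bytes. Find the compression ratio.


Ratio = original / compressed = 4441 / 1756 = 2.529

2.529


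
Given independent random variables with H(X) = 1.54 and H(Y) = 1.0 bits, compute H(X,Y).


For independent variables, H(X,Y) = H(X) + H(Y) = 1.54 + 1.0 = 2.54

2.54 bits


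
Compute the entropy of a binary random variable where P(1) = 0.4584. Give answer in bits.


H = -p*log2(p) - (1-p)*log2(1-p). -0.4584*log2(0.4584) = 0.515847; -0.5416*log2(0.5416) = 0.479154. H = 0.515847 + 0.479154 = 0.995

0.995 bits


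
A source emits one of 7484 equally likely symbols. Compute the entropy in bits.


H = log2(n) = log2(7484) = 12.8696

12.8696 bits


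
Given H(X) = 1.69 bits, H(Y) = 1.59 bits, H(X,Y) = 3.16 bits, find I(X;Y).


I(X;Y) = H(X) + H(Y) - H(X,Y) = 1.69 + 1.59 - 3.16 = 0.12

0.12 bits


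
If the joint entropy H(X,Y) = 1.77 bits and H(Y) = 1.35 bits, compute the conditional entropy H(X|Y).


H(X|Y) = H(X,Y) - H(Y) = 1.77 - 1.35 = 0.42

0.42 bits


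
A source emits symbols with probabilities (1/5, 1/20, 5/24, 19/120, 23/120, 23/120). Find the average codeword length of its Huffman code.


Huffman construction (repeatedly merge the two least-probable nodes; each merge adds 1 bit to every symbol beneath it): 1/20 + 19/120 = 5/24; 23/120 + 23/120 = 23/60; 1/5 + 5/24 = 49/120; 5/24 + 23/60 = 71/120; 49/120 + 71/120 = 1. Resulting codeword lengths (in the order the probabilities were given): (2, 3, 2, 3, 3, 3). L_avg = sum(p_i * l_i) = 1/5*2 + 1/20*3 + 5/24*2 + 19/120*3 + 23/120*3 + 23/120*3 = 311/120 = 2.5917

2.5917 bits


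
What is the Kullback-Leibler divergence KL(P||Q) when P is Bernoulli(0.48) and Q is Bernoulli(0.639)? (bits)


KL = p*log2(p/q) + (1-p)*log2((1-p)/(1-q)) = 0.48*log2(0.48/0.639) + 0.52*log2(0.52/0.361) = 0.0757

0.0757 bits


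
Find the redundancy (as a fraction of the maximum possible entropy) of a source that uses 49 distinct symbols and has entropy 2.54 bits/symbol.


H_max = log2(K) = log2(49) = 5.6147 bits/symbol. Redundancy = 1 - H/H_max = 1 - 2.54/5.6147 = 1 - 0.4524 = 0.5476

0.5476


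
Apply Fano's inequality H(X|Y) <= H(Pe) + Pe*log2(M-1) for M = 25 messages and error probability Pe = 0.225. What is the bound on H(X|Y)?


H(Pe) = -Pe*log2(Pe) - (1-Pe)*log2(1-Pe) = -0.225*log2(0.225) - 0.775*log2(0.775) = 0.484201 + 0.284992 = 0.7692. Pe*log2(M-1) = 0.225*log2(24) = 1.031617. Bound = H(Pe) + Pe*log2(M-1) = 0.484201 + 0.284992 + 1.031617 = 1.8008

1.8008 bits


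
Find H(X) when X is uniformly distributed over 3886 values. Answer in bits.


H = log2(n) = log2(3886) = 11.9241

11.9241 bits


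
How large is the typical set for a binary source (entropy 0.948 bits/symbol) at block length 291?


log2|A_typical| = nH = 291 * 0.948 = 275.868, so |A_typical| ~ 2^275.868 = 1.108e+83

1.108e+83


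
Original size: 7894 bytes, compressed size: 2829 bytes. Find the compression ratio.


Ratio = original / compressed = 7894 / 2829 = 2.7904

2.7904


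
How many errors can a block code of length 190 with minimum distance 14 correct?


Correction capability = floor((d-1)/2) = floor((14-1)/2) = 6

6 errors


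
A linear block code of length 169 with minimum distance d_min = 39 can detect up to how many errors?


Detection capability = d_min - 1 = 39 - 1 = 38

38 errors


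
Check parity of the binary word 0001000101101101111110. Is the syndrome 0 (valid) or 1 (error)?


Syndrome = XOR of all bits = 0 XOR 0 XOR 0 XOR 1 XOR 0 XOR 0 XOR 0 XOR 1 XOR 0 XOR 1 XOR 1 XOR 0 XOR 1 XOR 1 XOR 0 XOR 1 XOR 1 XOR 1 XOR 1 XOR 1 XOR 1 XOR 0 = 0

0


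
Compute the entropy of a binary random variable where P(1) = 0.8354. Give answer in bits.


H = -p*log2(p) - (1-p)*log2(1-p). -0.8354*log2(0.8354) = 0.216754; -0.1646*log2(0.1646) = 0.428448. H = 0.216754 + 0.428448 = 0.6452

0.6452 bits


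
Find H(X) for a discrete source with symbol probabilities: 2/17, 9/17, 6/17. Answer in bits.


H = -sum(p_i * log2(p_i)). Terms: -(2/17)*log2(2/17) = 0.363231; -(9/17)*log2(9/17) = 0.485755; -(6/17)*log2(6/17) = 0.530294. H = 0.363231 + 0.485755 + 0.530294 = 1.3793

1.3793 bits


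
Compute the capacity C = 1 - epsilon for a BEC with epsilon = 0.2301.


C = 1 - epsilon = 1 - 0.2301 = 0.7699

0.7699 bits


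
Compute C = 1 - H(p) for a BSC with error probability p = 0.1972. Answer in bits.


H(p) = -p*log2(p) - (1-p)*log2(1-p) = -0.1972*log2(0.1972) - 0.8028*log2(0.8028) = 0.461895 + 0.254397 = 0.7163. C = 1 - H(p) = 1 - 0.7163 = 0.2837

0.2837 bits


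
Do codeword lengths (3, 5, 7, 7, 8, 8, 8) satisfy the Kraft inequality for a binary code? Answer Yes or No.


Kraft sum = sum(2^(-l_i)) = 0.1836, need <= 1. Result: satisfied (a binary prefix-free code with these lengths exists)

Yes


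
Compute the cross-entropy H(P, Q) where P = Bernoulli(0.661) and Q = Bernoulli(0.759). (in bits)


H(P,Q) = -p*log2(q) - (1-p)*log2(1-q). -0.661*log2(0.759) = 0.262964; -0.339*log2(0.241) = 0.695931. H(P,Q) = 0.262964 + 0.695931 = 0.9589

0.9589 bits


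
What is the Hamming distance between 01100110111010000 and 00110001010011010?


Count differing positions: . ^ . ^ . ^ ^ ^ ^ . ^ . . ^ . ^ . = 9 differences

9


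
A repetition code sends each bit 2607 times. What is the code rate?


Rate = k/n = 1/2607

1/2607


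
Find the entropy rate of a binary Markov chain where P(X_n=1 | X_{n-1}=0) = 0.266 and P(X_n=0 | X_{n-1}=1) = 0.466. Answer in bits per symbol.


Stationary distribution: pi_0 = p10/(p01+p10) = 0.6366, pi_1 = 0.3634. Entropy rate H' = pi_0*H(p01) + pi_1*H(p10) = 0.6366*0.8357 + 0.3634*0.9967 = 0.8942

0.8942 bits/symbol


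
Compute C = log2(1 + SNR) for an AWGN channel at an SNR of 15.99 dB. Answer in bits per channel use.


SNR_linear = 10^(15.99/10) = 39.7192; C = log2(1 + SNR_linear) = log2(1 + 39.7192) = 5.3476

5.3476 bits/channel use


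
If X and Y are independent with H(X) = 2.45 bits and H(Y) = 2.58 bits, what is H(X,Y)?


For independent variables, H(X,Y) = H(X) + H(Y) = 2.45 + 2.58 = 5.03

5.03 bits


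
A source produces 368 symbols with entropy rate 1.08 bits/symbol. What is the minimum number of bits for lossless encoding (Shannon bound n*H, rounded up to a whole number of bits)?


Minimum bits >= n * H = 368 * 1.08 = 397.44, rounded up to a whole number of bits = 398

398 bits


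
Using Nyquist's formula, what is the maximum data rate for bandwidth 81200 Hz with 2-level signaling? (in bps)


Rate = 2 * B * log2(M) = 2 * 81200 * 1.0 = 162400.0

162400.0 bps


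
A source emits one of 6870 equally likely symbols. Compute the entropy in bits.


H = log2(n) = log2(6870) = 12.7461

12.7461 bits


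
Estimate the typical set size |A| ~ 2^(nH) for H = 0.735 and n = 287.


log2|A_typical| = nH = 287 * 0.735 = 210.945, so |A_typical| ~ 2^210.945 = 3.168e+63

3.168e+63


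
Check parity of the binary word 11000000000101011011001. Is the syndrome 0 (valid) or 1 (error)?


Syndrome = XOR of all bits = 1 XOR 1 XOR 0 XOR 0 XOR 0 XOR 0 XOR 0 XOR 0 XOR 0 XOR 0 XOR 0 XOR 1 XOR 0 XOR 1 XOR 0 XOR 1 XOR 1 XOR 0 XOR 1 XOR 1 XOR 0 XOR 0 XOR 1 = 1

1


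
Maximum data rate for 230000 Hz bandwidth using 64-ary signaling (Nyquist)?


Rate = 2 * B * log2(M) = 2 * 230000 * 6.0 = 2760000.0

2760000.0 bps


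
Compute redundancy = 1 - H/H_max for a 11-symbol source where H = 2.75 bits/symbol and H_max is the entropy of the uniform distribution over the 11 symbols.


H_max = log2(K) = log2(11) = 3.4594 bits/symbol. Redundancy = 1 - H/H_max = 1 - 2.75/3.4594 = 1 - 0.7949 = 0.2051

0.2051


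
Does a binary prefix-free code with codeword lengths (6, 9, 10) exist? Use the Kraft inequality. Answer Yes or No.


Kraft sum = sum(2^(-l_i)) = 0.0186, need <= 1. Result: satisfied (a binary prefix-free code with these lengths exists)

Yes


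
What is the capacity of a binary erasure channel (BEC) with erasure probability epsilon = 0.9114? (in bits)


C = 1 - epsilon = 1 - 0.9114 = 0.0886

0.0886 bits


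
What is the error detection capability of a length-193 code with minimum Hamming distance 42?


Detection capability = d_min - 1 = 42 - 1 = 41

41 errors


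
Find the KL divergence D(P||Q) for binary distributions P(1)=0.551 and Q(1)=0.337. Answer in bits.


KL = p*log2(p/q) + (1-p)*log2((1-p)/(1-q)) = 0.551*log2(0.551/0.337) + 0.449*log2(0.449/0.663) = 0.1384

0.1384 bits


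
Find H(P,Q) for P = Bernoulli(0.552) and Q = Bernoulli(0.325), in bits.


H(P,Q) = -p*log2(q) - (1-p)*log2(1-q). -0.552*log2(0.325) = 0.895062; -0.448*log2(0.675) = 0.254034. H(P,Q) = 0.895062 + 0.254034 = 1.1491

1.1491 bits


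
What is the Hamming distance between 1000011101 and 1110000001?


Count differing positions: . ^ ^ . . ^ ^ ^ . . = 5 differences

5


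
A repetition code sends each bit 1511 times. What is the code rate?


Rate = k/n = 1/1511

1/1511


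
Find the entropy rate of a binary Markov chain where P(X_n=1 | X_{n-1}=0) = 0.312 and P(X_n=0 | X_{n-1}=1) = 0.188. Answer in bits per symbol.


Stationary distribution: pi_0 = p10/(p01+p10) = 0.376, pi_1 = 0.624. Entropy rate H' = pi_0*H(p01) + pi_1*H(p10) = 0.376*0.8955 + 0.624*0.6973 = 0.7718

0.7718 bits/symbol


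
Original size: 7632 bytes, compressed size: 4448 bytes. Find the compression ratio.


Ratio = original / compressed = 7632 / 4448 = 1.7158

1.7158


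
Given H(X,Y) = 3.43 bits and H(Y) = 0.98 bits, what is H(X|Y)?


H(X|Y) = H(X,Y) - H(Y) = 3.43 - 0.98 = 2.45

2.45 bits


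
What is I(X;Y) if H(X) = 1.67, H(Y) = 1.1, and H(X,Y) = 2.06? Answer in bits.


I(X;Y) = H(X) + H(Y) - H(X,Y) = 1.67 + 1.1 - 2.06 = 0.71

0.71 bits


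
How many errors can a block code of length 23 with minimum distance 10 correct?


Correction capability = floor((d-1)/2) = floor((10-1)/2) = 4

4 errors


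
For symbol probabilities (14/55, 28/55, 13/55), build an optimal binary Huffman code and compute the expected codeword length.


Huffman construction (repeatedly merge the two least-probable nodes; each merge adds 1 bit to every symbol beneath it): 13/55 + 14/55 = 27/55; 27/55 + 28/55 = 1. Resulting codeword lengths (in the order the probabilities were given): (2, 1, 2). L_avg = sum(p_i * l_i) = 14/55*2 + 28/55*1 + 13/55*2 = 82/55 = 1.4909

1.4909 bits


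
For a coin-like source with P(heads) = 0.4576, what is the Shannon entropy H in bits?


H = -p*log2(p) - (1-p)*log2(1-p). -0.4576*log2(0.4576) = 0.516100; -0.5424*log2(0.5424) = 0.478706. H = 0.516100 + 0.478706 = 0.9948

0.9948 bits


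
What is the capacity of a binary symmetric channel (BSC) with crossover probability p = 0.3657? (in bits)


H(p) = -p*log2(p) - (1-p)*log2(1-p) = -0.3657*log2(0.3657) - 0.6343*log2(0.6343) = 0.530729 + 0.416585 = 0.9473. C = 1 - H(p) = 1 - 0.9473 = 0.0527

0.0527 bits


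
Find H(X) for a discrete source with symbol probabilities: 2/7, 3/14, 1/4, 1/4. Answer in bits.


H = -sum(p_i * log2(p_i)). Terms: -(2/7)*log2(2/7) = 0.516387; -(3/14)*log2(3/14) = 0.476227; -(1/4)*log2(1/4) = 0.500000; -(1/4)*log2(1/4) = 0.500000. H = 0.516387 + 0.476227 + 0.500000 + 0.500000 = 1.9926

1.9926 bits


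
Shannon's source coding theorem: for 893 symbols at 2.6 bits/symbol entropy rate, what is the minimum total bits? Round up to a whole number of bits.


Minimum bits >= n * H = 893 * 2.6 = 2321.8, rounded up to a whole number of bits = 2322

2322 bits


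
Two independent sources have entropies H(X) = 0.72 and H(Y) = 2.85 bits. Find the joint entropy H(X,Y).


For independent variables, H(X,Y) = H(X) + H(Y) = 0.72 + 2.85 = 3.57

3.57 bits


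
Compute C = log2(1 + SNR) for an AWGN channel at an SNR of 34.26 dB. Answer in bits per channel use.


SNR_linear = 10^(34.26/10) = 2666.8587; C = log2(1 + SNR_linear) = log2(1 + 2666.8587) = 11.3815

11.3815 bits/channel use


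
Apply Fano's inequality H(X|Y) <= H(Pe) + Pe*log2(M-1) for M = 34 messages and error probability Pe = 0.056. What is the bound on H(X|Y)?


H(Pe) = -Pe*log2(Pe) - (1-Pe)*log2(1-Pe) = -0.056*log2(0.056) - 0.944*log2(0.944) = 0.232872 + 0.078485 = 0.3114. Pe*log2(M-1) = 0.056*log2(33) = 0.282486. Bound = H(Pe) + Pe*log2(M-1) = 0.232872 + 0.078485 + 0.282486 = 0.5938

0.5938 bits


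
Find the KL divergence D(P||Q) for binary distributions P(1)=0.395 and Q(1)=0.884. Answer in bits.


KL = p*log2(p/q) + (1-p)*log2((1-p)/(1-q)) = 0.395*log2(0.395/0.884) + 0.605*log2(0.605/0.116) = 0.9825

0.9825 bits


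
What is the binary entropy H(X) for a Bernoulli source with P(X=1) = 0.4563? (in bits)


H = -p*log2(p) - (1-p)*log2(1-p). -0.4563*log2(0.4563) = 0.516507; -0.5437*log2(0.5437) = 0.477976. H = 0.516507 + 0.477976 = 0.9945

0.9945 bits


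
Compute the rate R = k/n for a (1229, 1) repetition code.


Rate = k/n = 1/1229

1/1229


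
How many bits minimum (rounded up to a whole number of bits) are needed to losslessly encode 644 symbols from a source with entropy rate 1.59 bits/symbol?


Minimum bits >= n * H = 644 * 1.59 = 1023.96, rounded up to a whole number of bits = 1024

1024 bits


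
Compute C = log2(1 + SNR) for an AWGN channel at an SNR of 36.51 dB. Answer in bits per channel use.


SNR_linear = 10^(36.51/10) = 4477.133; C = log2(1 + SNR_linear) = log2(1 + 4477.133) = 12.1287

12.1287 bits/channel use


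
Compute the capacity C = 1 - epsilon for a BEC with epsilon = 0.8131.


C = 1 - epsilon = 1 - 0.8131 = 0.1869

0.1869 bits


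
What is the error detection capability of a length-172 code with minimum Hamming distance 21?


Detection capability = d_min - 1 = 21 - 1 = 20

20 errors


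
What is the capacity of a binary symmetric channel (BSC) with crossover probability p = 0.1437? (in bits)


H(p) = -p*log2(p) - (1-p)*log2(1-p) = -0.1437*log2(0.1437) - 0.8563*log2(0.8563) = 0.402197 + 0.191650 = 0.5938. C = 1 - H(p) = 1 - 0.5938 = 0.4062

0.4062 bits


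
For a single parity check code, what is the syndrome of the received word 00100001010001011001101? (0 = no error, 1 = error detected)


Syndrome = XOR of all bits = 0 XOR 0 XOR 1 XOR 0 XOR 0 XOR 0 XOR 0 XOR 1 XOR 0 XOR 1 XOR 0 XOR 0 XOR 0 XOR 1 XOR 0 XOR 1 XOR 1 XOR 0 XOR 0 XOR 1 XOR 1 XOR 0 XOR 1 = 1

1


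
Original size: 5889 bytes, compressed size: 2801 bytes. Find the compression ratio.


Ratio = original / compressed = 5889 / 2801 = 2.1025

2.1025


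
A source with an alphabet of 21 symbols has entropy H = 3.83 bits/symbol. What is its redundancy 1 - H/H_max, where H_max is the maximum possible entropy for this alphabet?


H_max = log2(K) = log2(21) = 4.3923 bits/symbol. Redundancy = 1 - H/H_max = 1 - 3.83/4.3923 = 1 - 0.872 = 0.128

0.128


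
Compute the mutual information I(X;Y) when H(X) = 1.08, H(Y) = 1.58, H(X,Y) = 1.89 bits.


I(X;Y) = H(X) + H(Y) - H(X,Y) = 1.08 + 1.58 - 1.89 = 0.77

0.77 bits


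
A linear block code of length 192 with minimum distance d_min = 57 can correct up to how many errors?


Correction capability = floor((d-1)/2) = floor((57-1)/2) = 28

28 errors


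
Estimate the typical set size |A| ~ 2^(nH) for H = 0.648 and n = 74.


log2|A_typical| = nH = 74 * 0.648 = 47.952, so |A_typical| ~ 2^47.952 = 2.723e+14

2.723e+14


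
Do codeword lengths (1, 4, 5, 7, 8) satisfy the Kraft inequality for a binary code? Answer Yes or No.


Kraft sum = sum(2^(-l_i)) = 0.6055, need <= 1. Result: satisfied (a binary prefix-free code with these lengths exists)

Yes


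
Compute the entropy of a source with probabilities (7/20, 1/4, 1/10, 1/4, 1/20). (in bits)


H = -sum(p_i * log2(p_i)). Terms: -(7/20)*log2(7/20) = 0.530101; -(1/4)*log2(1/4) = 0.500000; -(1/10)*log2(1/10) = 0.332193; -(1/4)*log2(1/4) = 0.500000; -(1/20)*log2(1/20) = 0.216096. H = 0.530101 + 0.500000 + 0.332193 + 0.500000 + 0.216096 = 2.0784

2.0784 bits


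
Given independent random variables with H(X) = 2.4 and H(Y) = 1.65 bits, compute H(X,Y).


For independent variables, H(X,Y) = H(X) + H(Y) = 2.4 + 1.65 = 4.05

4.05 bits


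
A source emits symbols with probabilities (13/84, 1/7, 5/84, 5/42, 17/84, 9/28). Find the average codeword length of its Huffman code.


Huffman construction (repeatedly merge the two least-probable nodes; each merge adds 1 bit to every symbol beneath it): 5/84 + 5/42 = 5/28; 1/7 + 13/84 = 25/84; 5/28 + 17/84 = 8/21; 25/84 + 9/28 = 13/21; 8/21 + 13/21 = 1. Resulting codeword lengths (in the order the probabilities were given): (3, 3, 3, 3, 2, 2). L_avg = sum(p_i * l_i) = 13/84*3 + 1/7*3 + 5/84*3 + 5/42*3 + 17/84*2 + 9/28*2 = 52/21 = 2.4762

2.4762 bits


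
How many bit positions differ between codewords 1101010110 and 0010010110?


Count differing positions: ^ ^ ^ ^ . . . . . . = 4 differences

4


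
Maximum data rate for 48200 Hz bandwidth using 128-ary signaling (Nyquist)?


Rate = 2 * B * log2(M) = 2 * 48200 * 7.0 = 674800.0

674800.0 bps
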